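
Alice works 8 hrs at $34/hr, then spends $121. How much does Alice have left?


Calculate earnings:
8 x $34 = $272
Subtract spending:
$272 - $121 = $151

$151


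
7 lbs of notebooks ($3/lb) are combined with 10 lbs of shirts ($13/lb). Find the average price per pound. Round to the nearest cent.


Cost of notebooks:
7 x $3 = $21
Cost of shirts:
10 x $13 = $130
Total cost: $21 + $130 = $151
Total weight: 17 lbs
Average: $151 / 17 = $8.8823... ≈ $8.88/lb

$8.88/lb


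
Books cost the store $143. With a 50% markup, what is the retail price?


Calculate the markup amount:
50% of $143 = $71.50
Add to cost:
$143 + $71.50 = $214.50

$214.50


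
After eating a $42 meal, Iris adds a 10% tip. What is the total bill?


Calculate the tip:
10% of $42 = $4.20
Add tip to meal cost:
$42 + $4.20 = $46.20

$46.20


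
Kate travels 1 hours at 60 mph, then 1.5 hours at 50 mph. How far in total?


Leg 1 distance:
60 x 1 = 60 miles
Leg 2 distance:
50 x 1.5 = 75 miles
Total distance:
60 + 75 = 135 miles

135 miles


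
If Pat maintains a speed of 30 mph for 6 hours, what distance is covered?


Use the formula: distance = speed x time
Speed = 30 mph, Time = 6 hours
30 x 6 = 180 miles

180 miles


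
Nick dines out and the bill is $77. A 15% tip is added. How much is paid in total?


Calculate the tip:
15% of $77 = $11.55
Add tip to meal cost:
$77 + $11.55 = $88.55

$88.55


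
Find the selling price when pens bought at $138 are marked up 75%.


Calculate the markup amount:
75% of $138 = $103.50
Add to cost:
$138 + $103.50 = $241.50

$241.50


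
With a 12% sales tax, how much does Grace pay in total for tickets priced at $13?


Calculate the tax:
12% of $13 = $1.56
Add tax to price:
$13 + $1.56 = $14.56

$14.56


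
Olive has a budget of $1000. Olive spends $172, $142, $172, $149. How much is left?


Add up expenses:
$172 + $142 + $172 + $149 = $635
Subtract from budget:
$1000 - $635 = $365

$365


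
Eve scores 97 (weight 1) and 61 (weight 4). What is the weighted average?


Weighted sum:
1 x 97 + 4 x 61 = 341
Total weight:
1 + 4 = 5
Weighted average:
341 / 5 = 68.2

68.2


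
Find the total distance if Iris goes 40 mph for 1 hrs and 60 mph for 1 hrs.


Leg 1 distance:
40 x 1 = 40 miles
Leg 2 distance:
60 x 1 = 60 miles
Total distance:
40 + 60 = 100 miles

100 miles


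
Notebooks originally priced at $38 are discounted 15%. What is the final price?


Calculate the discount amount:
15% of $38 = $5.70
Subtract from original:
$38 - $5.70 = $32.30

$32.30


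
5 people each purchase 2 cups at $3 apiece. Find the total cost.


Cost per person:
2 x $3 = $6
Group total:
5 x $6 = $30

$30


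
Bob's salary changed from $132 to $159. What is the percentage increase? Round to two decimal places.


Find the absolute change:
|159 - 132| = 27
Divide by original and multiply by 100:
27 / 132 x 100 = 20.4545...% ≈ 20.45%

20.45%


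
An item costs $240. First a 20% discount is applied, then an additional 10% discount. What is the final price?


First discount:
20% of $240 = $48
Price after first discount:
$240 - $48 = $192
Second discount:
10% of $192 = $19.20
Final price:
$192 - $19.20 = $172.80

$172.80


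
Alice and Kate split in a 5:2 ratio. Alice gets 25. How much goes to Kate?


Find the multiplier:
25 / 5 = 5
Apply to Kate's share:
2 x 5 = 10

10


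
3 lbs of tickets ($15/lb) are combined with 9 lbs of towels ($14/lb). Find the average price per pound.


Cost of tickets:
3 x $15 = $45
Cost of towels:
9 x $14 = $126
Total cost: $45 + $126 = $171
Total weight: 12 lbs
Average: $171 / 12 = $14.25/lb

$14.25/lb


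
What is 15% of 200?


Convert percentage to decimal:
15% = 0.15
Multiply:
200 x 0.15 = 30

30


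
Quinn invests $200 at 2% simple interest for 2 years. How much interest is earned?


Use the formula I = P x R x T / 100
P x R x T = 200 x 2 x 2 = 800
I = 800 / 100 = $8

$8


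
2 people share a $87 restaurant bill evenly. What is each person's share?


Total bill: $87
Number of people: 2
Each pays: $87 / 2 = $43.50

$43.50


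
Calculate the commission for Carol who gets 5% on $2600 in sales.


Convert rate to decimal:
5% = 0.05
Multiply by sales:
$2600 x 0.05 = $130

$130


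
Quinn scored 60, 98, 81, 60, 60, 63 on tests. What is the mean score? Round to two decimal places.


Add the scores:
60 + 98 + 81 + 60 + 60 + 63 = 422
Divide by the number of tests:
422 / 6 = 70.3333... ≈ 70.33

70.33


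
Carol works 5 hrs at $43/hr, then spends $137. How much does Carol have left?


Calculate earnings:
5 x $43 = $215
Subtract spending:
$215 - $137 = $78

$78


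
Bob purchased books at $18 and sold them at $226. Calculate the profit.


Selling price = $226
Cost price = $18
Profit = selling price - cost price:
Profit = $226 - $18 = $208

$208


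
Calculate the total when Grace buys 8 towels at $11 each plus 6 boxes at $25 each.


Cost of towels:
8 x $11 = $88
Cost of boxes:
6 x $25 = $150
Add both:
$88 + $150 = $238

$238


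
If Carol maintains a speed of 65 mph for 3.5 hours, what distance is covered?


Use the formula: distance = speed x time
Speed = 65 mph, Time = 3.5 hours
65 x 3.5 = 227.5 miles

227.5 miles


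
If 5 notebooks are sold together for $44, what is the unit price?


Total cost: $44
Number of items: 5
Unit price: $44 / 5 = $8.80

$8.80


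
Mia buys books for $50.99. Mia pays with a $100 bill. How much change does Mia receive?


Start with the amount paid:
$100
Subtract the price:
$100 - $50.99 = $49.01

$49.01


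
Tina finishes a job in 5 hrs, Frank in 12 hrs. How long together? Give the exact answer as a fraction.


Tina's rate: 1/5 of the job per hour
Frank's rate: 1/12 of the job per hour
Combined rate: 1/5 + 1/12 = 17/60 per hour
Time = 1 / (17/60) = 60/17 hours (≈ 3.53 hours)

60/17 hours


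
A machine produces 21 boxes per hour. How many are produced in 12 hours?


Production rate: 21 boxes per hour
Time: 12 hours
Total: 21 x 12 = 252 boxes

252 boxes


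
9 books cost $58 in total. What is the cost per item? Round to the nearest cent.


Total cost: $58
Number of items: 9
Unit price: $58 / 9 = $6.4444... ≈ $6.44

$6.44


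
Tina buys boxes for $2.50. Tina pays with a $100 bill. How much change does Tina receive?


Start with the amount paid:
$100
Subtract the price:
$100 - $2.50 = $97.50

$97.50


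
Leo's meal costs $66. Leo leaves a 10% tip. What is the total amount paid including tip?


Calculate the tip:
10% of $66 = $6.60
Add tip to meal cost:
$66 + $6.60 = $72.60

$72.60


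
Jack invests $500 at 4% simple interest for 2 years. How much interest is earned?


Use the formula I = P x R x T / 100
P x R x T = 500 x 4 x 2 = 4000
I = 4000 / 100 = $40

$40


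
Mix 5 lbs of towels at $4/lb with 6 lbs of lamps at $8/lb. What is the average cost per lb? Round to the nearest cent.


Cost of towels:
5 x $4 = $20
Cost of lamps:
6 x $8 = $48
Total cost: $20 + $48 = $68
Total weight: 11 lbs
Average: $68 / 11 = $6.1818... ≈ $6.18/lb

$6.18/lb


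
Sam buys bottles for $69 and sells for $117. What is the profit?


Selling price = $117
Cost price = $69
Profit = selling price - cost price:
Profit = $117 - $69 = $48

$48


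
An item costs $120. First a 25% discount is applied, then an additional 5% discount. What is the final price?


First discount:
25% of $120 = $30
Price after first discount:
$120 - $30 = $90
Second discount:
5% of $90 = $4.50
Final price:
$90 - $4.50 = $85.50

$85.50


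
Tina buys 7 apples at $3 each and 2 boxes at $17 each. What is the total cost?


Cost of apples:
7 x $3 = $21
Cost of boxes:
2 x $17 = $34
Add both:
$21 + $34 = $55

$55


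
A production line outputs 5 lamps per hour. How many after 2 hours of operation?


Production rate: 5 lamps per hour
Time: 2 hours
Total: 5 x 2 = 10 lamps

10 lamps


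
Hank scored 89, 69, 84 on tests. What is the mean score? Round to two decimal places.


Add the scores:
89 + 69 + 84 = 242
Divide by the number of tests:
242 / 3 = 80.6666... ≈ 80.67

80.67


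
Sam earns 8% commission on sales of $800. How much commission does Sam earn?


Convert rate to decimal:
8% = 0.08
Multiply by sales:
$800 x 0.08 = $64

$64


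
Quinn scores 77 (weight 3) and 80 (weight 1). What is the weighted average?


Weighted sum:
3 x 77 + 1 x 80 = 311
Total weight:
3 + 1 = 4
Weighted average:
311 / 4 = 77.75

77.75


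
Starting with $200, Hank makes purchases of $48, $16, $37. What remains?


Add up expenses:
$48 + $16 + $37 = $101
Subtract from budget:
$200 - $101 = $99

$99


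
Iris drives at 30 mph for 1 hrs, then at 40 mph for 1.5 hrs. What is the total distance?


Leg 1 distance:
30 x 1 = 30 miles
Leg 2 distance:
40 x 1.5 = 60 miles
Total distance:
30 + 60 = 90 miles

90 miles


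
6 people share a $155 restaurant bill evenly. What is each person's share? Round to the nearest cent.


Total bill: $155
Number of people: 6
Each pays: $155 / 6 = $25.8333... ≈ $25.83

$25.83


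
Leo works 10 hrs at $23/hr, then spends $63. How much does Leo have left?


Calculate earnings:
10 x $23 = $230
Subtract spending:
$230 - $63 = $167

$167


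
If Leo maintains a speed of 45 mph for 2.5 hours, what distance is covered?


Use the formula: distance = speed x time
Speed = 45 mph, Time = 2.5 hours
45 x 2.5 = 112.5 miles

112.5 miles


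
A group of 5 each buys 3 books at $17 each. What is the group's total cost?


Cost per person:
3 x $17 = $51
Group total:
5 x $51 = $255

$255


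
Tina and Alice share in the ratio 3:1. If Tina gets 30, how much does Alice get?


Find the multiplier:
30 / 3 = 10
Apply to Alice's share:
1 x 10 = 10

10


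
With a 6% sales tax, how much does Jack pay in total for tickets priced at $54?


Calculate the tax:
6% of $54 = $3.24
Add tax to price:
$54 + $3.24 = $57.24

$57.24


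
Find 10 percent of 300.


Convert percentage to decimal:
10% = 0.1
Multiply:
300 x 0.1 = 30

30


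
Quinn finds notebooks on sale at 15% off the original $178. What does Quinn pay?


Calculate the discount amount:
15% of $178 = $26.70
Subtract from original:
$178 - $26.70 = $151.30

$151.30


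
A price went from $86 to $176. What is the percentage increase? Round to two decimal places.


Find the absolute change:
|176 - 86| = 90
Divide by original and multiply by 100:
90 / 86 x 100 = 104.6511...% ≈ 104.65%

104.65%


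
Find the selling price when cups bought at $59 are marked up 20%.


Calculate the markup amount:
20% of $59 = $11.80
Add to cost:
$59 + $11.80 = $70.80

$70.80


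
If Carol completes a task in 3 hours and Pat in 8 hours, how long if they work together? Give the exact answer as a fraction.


Carol's rate: 1/3 of the job per hour
Pat's rate: 1/8 of the job per hour
Combined rate: 1/3 + 1/8 = 11/24 per hour
Time = 1 / (11/24) = 24/11 hours (≈ 2.18 hours)

24/11 hours


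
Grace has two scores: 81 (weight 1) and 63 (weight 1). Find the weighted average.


Weighted sum:
1 x 81 + 1 x 63 = 144
Total weight:
1 + 1 = 2
Weighted average:
144 / 2 = 72

72


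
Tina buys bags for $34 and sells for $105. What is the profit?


Selling price = $105
Cost price = $34
Profit = selling price - cost price:
Profit = $105 - $34 = $71

$71


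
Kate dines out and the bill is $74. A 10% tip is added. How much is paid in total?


Calculate the tip:
10% of $74 = $7.40
Add tip to meal cost:
$74 + $7.40 = $81.40

$81.40


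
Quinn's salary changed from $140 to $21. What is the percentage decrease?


Find the absolute change:
|21 - 140| = 119
Divide by original and multiply by 100:
119 / 140 x 100 = 85%

85%


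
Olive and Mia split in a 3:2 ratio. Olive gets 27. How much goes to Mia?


Find the multiplier:
27 / 3 = 9
Apply to Mia's share:
2 x 9 = 18

18


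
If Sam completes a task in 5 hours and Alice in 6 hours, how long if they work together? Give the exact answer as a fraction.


Sam's rate: 1/5 of the job per hour
Alice's rate: 1/6 of the job per hour
Combined rate: 1/5 + 1/6 = 11/30 per hour
Time = 1 / (11/30) = 30/11 hours (≈ 2.73 hours)

30/11 hours


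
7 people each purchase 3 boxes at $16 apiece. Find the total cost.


Cost per person:
3 x $16 = $48
Group total:
7 x $48 = $336

$336


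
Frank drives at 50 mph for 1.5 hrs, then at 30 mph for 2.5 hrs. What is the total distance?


Leg 1 distance:
50 x 1.5 = 75 miles
Leg 2 distance:
30 x 2.5 = 75 miles
Total distance:
75 + 75 = 150 miles

150 miles


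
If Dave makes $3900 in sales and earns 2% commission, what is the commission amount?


Convert rate to decimal:
2% = 0.02
Multiply by sales:
$3900 x 0.02 = $78

$78


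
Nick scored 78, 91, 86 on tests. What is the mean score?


Add the scores:
78 + 91 + 86 = 255
Divide by the number of tests:
255 / 3 = 85

85


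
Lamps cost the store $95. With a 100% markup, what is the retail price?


Calculate the markup amount:
100% of $95 = $95
Add to cost:
$95 + $95 = $190

$190


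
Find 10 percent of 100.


Convert percentage to decimal:
10% = 0.1
Multiply:
100 x 0.1 = 10

10


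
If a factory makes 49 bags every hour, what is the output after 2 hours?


Production rate: 49 bags per hour
Time: 2 hours
Total: 49 x 2 = 98 bags

98 bags


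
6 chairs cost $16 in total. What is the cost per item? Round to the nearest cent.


Total cost: $16
Number of items: 6
Unit price: $16 / 6 = $2.6666... ≈ $2.67

$2.67


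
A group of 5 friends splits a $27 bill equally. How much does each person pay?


Total bill: $27
Number of people: 5
Each pays: $27 / 5 = $5.40

$5.40


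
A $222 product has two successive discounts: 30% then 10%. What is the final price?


First discount:
30% of $222 = $66.60
Price after first discount:
$222 - $66.60 = $155.40
Second discount:
10% of $155.40 = $15.54
Final price:
$155.40 - $15.54 = $139.86

$139.86


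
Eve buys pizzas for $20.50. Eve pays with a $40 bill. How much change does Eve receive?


Start with the amount paid:
$40
Subtract the price:
$40 - $20.50 = $19.50

$19.50


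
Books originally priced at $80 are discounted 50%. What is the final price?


Calculate the discount amount:
50% of $80 = $40
Subtract from original:
$80 - $40 = $40

$40


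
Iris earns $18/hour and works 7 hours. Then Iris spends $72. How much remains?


Calculate earnings:
7 x $18 = $126
Subtract spending:
$126 - $72 = $54

$54


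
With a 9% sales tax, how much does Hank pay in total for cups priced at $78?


Calculate the tax:
9% of $78 = $7.02
Add tax to price:
$78 + $7.02 = $85.02

$85.02


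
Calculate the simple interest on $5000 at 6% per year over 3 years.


Use the formula I = P x R x T / 100
P x R x T = 5000 x 6 x 3 = 90000
I = 90000 / 100 = $900

$900


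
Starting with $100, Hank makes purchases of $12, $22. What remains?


Add up expenses:
$12 + $22 = $34
Subtract from budget:
$100 - $34 = $66

$66


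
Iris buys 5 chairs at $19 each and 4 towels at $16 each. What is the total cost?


Cost of chairs:
5 x $19 = $95
Cost of towels:
4 x $16 = $64
Add both:
$95 + $64 = $159

$159


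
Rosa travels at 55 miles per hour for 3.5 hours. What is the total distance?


Use the formula: distance = speed x time
Speed = 55 mph, Time = 3.5 hours
55 x 3.5 = 192.5 miles

192.5 miles


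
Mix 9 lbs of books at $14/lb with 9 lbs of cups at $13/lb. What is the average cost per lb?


Cost of books:
9 x $14 = $126
Cost of cups:
9 x $13 = $117
Total cost: $126 + $117 = $243
Total weight: 18 lbs
Average: $243 / 18 = $13.50/lb

$13.50/lb


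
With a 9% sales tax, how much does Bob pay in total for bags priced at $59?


Calculate the tax:
9% of $59 = $5.31
Add tax to price:
$59 + $5.31 = $64.31

$64.31


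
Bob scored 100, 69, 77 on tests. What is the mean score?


Add the scores:
100 + 69 + 77 = 246
Divide by the number of tests:
246 / 3 = 82

82


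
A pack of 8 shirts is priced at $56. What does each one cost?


Total cost: $56
Number of items: 8
Unit price: $56 / 8 = $7

$7


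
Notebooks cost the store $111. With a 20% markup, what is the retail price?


Calculate the markup amount:
20% of $111 = $22.20
Add to cost:
$111 + $22.20 = $133.20

$133.20


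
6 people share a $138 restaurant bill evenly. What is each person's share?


Total bill: $138
Number of people: 6
Each pays: $138 / 6 = $23

$23


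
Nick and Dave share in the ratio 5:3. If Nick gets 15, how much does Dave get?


Find the multiplier:
15 / 5 = 3
Apply to Dave's share:
3 x 3 = 9

9


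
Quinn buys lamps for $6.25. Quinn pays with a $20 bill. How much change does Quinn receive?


Start with the amount paid:
$20
Subtract the price:
$20 - $6.25 = $13.75

$13.75


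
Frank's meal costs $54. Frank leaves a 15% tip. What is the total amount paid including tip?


Calculate the tip:
15% of $54 = $8.10
Add tip to meal cost:
$54 + $8.10 = $62.10

$62.10


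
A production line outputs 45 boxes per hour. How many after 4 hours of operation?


Production rate: 45 boxes per hour
Time: 4 hours
Total: 45 x 4 = 180 boxes

180 boxes


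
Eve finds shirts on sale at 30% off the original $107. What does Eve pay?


Calculate the discount amount:
30% of $107 = $32.10
Subtract from original:
$107 - $32.10 = $74.90

$74.90


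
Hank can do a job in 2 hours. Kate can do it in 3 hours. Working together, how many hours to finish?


Hank's rate: 1/2 of the job per hour
Kate's rate: 1/3 of the job per hour
Combined rate: 1/2 + 1/3 = 5/6 per hour
Time = 1 / (5/6) = 6/5 = 1.2 hours

1.2 hours


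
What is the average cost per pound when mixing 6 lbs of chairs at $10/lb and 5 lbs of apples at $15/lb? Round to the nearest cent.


Cost of chairs:
6 x $10 = $60
Cost of apples:
5 x $15 = $75
Total cost: $60 + $75 = $135
Total weight: 11 lbs
Average: $135 / 11 = $12.2727... ≈ $12.27/lb

$12.27/lb


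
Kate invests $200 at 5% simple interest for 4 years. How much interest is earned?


Use the formula I = P x R x T / 100
P x R x T = 200 x 5 x 4 = 4000
I = 4000 / 100 = $40

$40


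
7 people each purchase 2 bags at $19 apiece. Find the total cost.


Cost per person:
2 x $19 = $38
Group total:
7 x $38 = $266

$266


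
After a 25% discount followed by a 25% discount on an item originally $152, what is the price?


First discount:
25% of $152 = $38
Price after first discount:
$152 - $38 = $114
Second discount:
25% of $114 = $28.50
Final price:
$114 - $28.50 = $85.50

$85.50


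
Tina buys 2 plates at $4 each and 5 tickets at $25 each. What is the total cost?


Cost of plates:
2 x $4 = $8
Cost of tickets:
5 x $25 = $125
Add both:
$8 + $125 = $133

$133


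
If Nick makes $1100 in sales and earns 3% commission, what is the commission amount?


Convert rate to decimal:
3% = 0.03
Multiply by sales:
$1100 x 0.03 = $33

$33


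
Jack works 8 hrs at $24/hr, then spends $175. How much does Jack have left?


Calculate earnings:
8 x $24 = $192
Subtract spending:
$192 - $175 = $17

$17


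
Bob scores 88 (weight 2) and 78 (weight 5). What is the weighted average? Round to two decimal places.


Weighted sum:
2 x 88 + 5 x 78 = 566
Total weight:
2 + 5 = 7
Weighted average:
566 / 7 = 80.8571... ≈ 80.86

80.86


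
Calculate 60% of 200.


Convert percentage to decimal:
60% = 0.6
Multiply:
200 x 0.6 = 120

120


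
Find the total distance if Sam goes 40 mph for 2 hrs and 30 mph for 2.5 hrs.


Leg 1 distance:
40 x 2 = 80 miles
Leg 2 distance:
30 x 2.5 = 75 miles
Total distance:
80 + 75 = 155 miles

155 miles


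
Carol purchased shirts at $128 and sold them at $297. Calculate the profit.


Selling price = $297
Cost price = $128
Profit = selling price - cost price:
Profit = $297 - $128 = $169

$169


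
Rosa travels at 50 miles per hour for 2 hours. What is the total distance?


Use the formula: distance = speed x time
Speed = 50 mph, Time = 2 hours
50 x 2 = 100 miles

100 miles


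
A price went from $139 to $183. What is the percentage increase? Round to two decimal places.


Find the absolute change:
|183 - 139| = 44
Divide by original and multiply by 100:
44 / 139 x 100 = 31.6546...% ≈ 31.65%

31.65%


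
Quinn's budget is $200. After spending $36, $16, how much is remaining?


Add up expenses:
$36 + $16 = $52
Subtract from budget:
$200 - $52 = $148

$148


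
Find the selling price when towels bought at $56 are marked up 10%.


Calculate the markup amount:
10% of $56 = $5.60
Add to cost:
$56 + $5.60 = $61.60

$61.60


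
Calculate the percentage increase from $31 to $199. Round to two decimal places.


Find the absolute change:
|199 - 31| = 168
Divide by original and multiply by 100:
168 / 31 x 100 = 541.9354...% ≈ 541.94%

541.94%


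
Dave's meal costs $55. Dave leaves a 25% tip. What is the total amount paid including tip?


Calculate the tip:
25% of $55 = $13.75
Add tip to meal cost:
$55 + $13.75 = $68.75

$68.75


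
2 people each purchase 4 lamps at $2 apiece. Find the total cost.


Cost per person:
4 x $2 = $8
Group total:
2 x $8 = $16

$16


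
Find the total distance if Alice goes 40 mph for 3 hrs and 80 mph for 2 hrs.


Leg 1 distance:
40 x 3 = 120 miles
Leg 2 distance:
80 x 2 = 160 miles
Total distance:
120 + 160 = 280 miles

280 miles


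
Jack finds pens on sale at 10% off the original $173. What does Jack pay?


Calculate the discount amount:
10% of $173 = $17.30
Subtract from original:
$173 - $17.30 = $155.70

$155.70


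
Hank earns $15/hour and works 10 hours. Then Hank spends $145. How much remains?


Calculate earnings:
10 x $15 = $150
Subtract spending:
$150 - $145 = $5

$5


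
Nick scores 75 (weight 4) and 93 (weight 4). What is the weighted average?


Weighted sum:
4 x 75 + 4 x 93 = 672
Total weight:
4 + 4 = 8
Weighted average:
672 / 8 = 84

84


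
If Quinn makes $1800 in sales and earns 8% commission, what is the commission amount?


Convert rate to decimal:
8% = 0.08
Multiply by sales:
$1800 x 0.08 = $144

$144


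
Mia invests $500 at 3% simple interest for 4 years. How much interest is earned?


Use the formula I = P x R x T / 100
P x R x T = 500 x 3 x 4 = 6000
I = 6000 / 100 = $60

$60


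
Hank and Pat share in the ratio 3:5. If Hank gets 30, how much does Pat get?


Find the multiplier:
30 / 3 = 10
Apply to Pat's share:
5 x 10 = 50

50


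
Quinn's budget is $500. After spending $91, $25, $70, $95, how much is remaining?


Add up expenses:
$91 + $25 + $70 + $95 = $281
Subtract from budget:
$500 - $281 = $219

$219


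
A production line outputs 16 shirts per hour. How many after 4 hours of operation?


Production rate: 16 shirts per hour
Time: 4 hours
Total: 16 x 4 = 64 shirts

64 shirts


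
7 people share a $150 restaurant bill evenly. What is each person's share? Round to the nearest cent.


Total bill: $150
Number of people: 7
Each pays: $150 / 7 = $21.4285... ≈ $21.43

$21.43


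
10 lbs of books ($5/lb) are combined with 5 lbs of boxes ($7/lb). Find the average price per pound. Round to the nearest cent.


Cost of books:
10 x $5 = $50
Cost of boxes:
5 x $7 = $35
Total cost: $50 + $35 = $85
Total weight: 15 lbs
Average: $85 / 15 = $5.6666... ≈ $5.67/lb

$5.67/lb


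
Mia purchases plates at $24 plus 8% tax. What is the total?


Calculate the tax:
8% of $24 = $1.92
Add tax to price:
$24 + $1.92 = $25.92

$25.92


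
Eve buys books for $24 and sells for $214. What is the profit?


Selling price = $214
Cost price = $24
Profit = selling price - cost price:
Profit = $214 - $24 = $190

$190


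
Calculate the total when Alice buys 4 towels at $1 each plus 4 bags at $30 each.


Cost of towels:
4 x $1 = $4
Cost of bags:
4 x $30 = $120
Add both:
$4 + $120 = $124

$124


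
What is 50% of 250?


Convert percentage to decimal:
50% = 0.5
Multiply:
250 x 0.5 = 125

125


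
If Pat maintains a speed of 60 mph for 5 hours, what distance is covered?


Use the formula: distance = speed x time
Speed = 60 mph, Time = 5 hours
60 x 5 = 300 miles

300 miles


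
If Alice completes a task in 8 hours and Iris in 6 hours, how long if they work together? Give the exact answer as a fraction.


Alice's rate: 1/8 of the job per hour
Iris's rate: 1/6 of the job per hour
Combined rate: 1/8 + 1/6 = 7/24 per hour
Time = 1 / (7/24) = 24/7 hours (≈ 3.43 hours)

24/7 hours


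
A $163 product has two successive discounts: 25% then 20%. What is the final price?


First discount:
25% of $163 = $40.75
Price after first discount:
$163 - $40.75 = $122.25
Second discount:
20% of $122.25 = $24.45
Final price:
$122.25 - $24.45 = $97.80

$97.80


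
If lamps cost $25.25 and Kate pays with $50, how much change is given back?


Start with the amount paid:
$50
Subtract the price:
$50 - $25.25 = $24.75

$24.75


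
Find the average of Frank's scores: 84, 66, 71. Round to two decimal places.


Add the scores:
84 + 66 + 71 = 221
Divide by the number of tests:
221 / 3 = 73.6666... ≈ 73.67

73.67


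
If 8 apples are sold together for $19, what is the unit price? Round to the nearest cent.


Total cost: $19
Number of items: 8
Unit price: $19 / 8 = $2.375 ≈ $2.38

$2.38


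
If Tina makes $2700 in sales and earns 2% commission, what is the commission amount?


Convert rate to decimal:
2% = 0.02
Multiply by sales:
$2700 x 0.02 = $54

$54


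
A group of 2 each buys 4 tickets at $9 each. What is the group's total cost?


Cost per person:
4 x $9 = $36
Group total:
2 x $36 = $72

$72


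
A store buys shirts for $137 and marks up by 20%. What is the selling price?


Calculate the markup amount:
20% of $137 = $27.40
Add to cost:
$137 + $27.40 = $164.40

$164.40


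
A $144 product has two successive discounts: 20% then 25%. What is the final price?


First discount:
20% of $144 = $28.80
Price after first discount:
$144 - $28.80 = $115.20
Second discount:
25% of $115.20 = $28.80
Final price:
$115.20 - $28.80 = $86.40

$86.40


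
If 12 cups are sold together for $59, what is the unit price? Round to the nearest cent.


Total cost: $59
Number of items: 12
Unit price: $59 / 12 = $4.9166... ≈ $4.92

$4.92


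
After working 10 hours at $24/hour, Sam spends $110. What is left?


Calculate earnings:
10 x $24 = $240
Subtract spending:
$240 - $110 = $130

$130


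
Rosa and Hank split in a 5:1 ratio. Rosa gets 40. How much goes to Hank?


Find the multiplier:
40 / 5 = 8
Apply to Hank's share:
1 x 8 = 8

8


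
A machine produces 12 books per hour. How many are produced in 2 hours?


Production rate: 12 books per hour
Time: 2 hours
Total: 12 x 2 = 24 books

24 books


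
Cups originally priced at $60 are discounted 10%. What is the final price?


Calculate the discount amount:
10% of $60 = $6
Subtract from original:
$60 - $6 = $54

$54


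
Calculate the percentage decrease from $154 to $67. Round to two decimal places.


Find the absolute change:
|67 - 154| = 87
Divide by original and multiply by 100:
87 / 154 x 100 = 56.4935...% ≈ 56.49%

56.49%


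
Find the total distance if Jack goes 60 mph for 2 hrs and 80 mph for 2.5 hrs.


Leg 1 distance:
60 x 2 = 120 miles
Leg 2 distance:
80 x 2.5 = 200 miles
Total distance:
120 + 200 = 320 miles

320 miles


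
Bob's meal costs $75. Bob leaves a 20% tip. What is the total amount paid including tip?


Calculate the tip:
20% of $75 = $15
Add tip to meal cost:
$75 + $15 = $90

$90


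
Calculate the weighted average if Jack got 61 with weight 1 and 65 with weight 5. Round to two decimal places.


Weighted sum:
1 x 61 + 5 x 65 = 386
Total weight:
1 + 5 = 6
Weighted average:
386 / 6 = 64.3333... ≈ 64.33

64.33


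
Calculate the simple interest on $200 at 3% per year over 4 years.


Use the formula I = P x R x T / 100
P x R x T = 200 x 3 x 4 = 2400
I = 2400 / 100 = $24

$24


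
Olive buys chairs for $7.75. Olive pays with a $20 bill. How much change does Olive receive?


Start with the amount paid:
$20
Subtract the price:
$20 - $7.75 = $12.25

$12.25


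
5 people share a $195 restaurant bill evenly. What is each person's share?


Total bill: $195
Number of people: 5
Each pays: $195 / 5 = $39

$39


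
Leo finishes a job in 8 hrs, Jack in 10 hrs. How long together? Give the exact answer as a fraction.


Leo's rate: 1/8 of the job per hour
Jack's rate: 1/10 of the job per hour
Combined rate: 1/8 + 1/10 = 9/40 per hour
Time = 1 / (9/40) = 40/9 hours (≈ 4.44 hours)

40/9 hours


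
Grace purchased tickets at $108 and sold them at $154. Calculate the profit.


Selling price = $154
Cost price = $108
Profit = selling price - cost price:
Profit = $154 - $108 = $46

$46


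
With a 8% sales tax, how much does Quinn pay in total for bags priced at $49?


Calculate the tax:
8% of $49 = $3.92
Add tax to price:
$49 + $3.92 = $52.92

$52.92


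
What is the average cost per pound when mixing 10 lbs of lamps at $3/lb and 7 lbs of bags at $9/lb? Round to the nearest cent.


Cost of lamps:
10 x $3 = $30
Cost of bags:
7 x $9 = $63
Total cost: $30 + $63 = $93
Total weight: 17 lbs
Average: $93 / 17 = $5.4705... ≈ $5.47/lb

$5.47/lb


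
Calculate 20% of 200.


Convert percentage to decimal:
20% = 0.2
Multiply:
200 x 0.2 = 40

40


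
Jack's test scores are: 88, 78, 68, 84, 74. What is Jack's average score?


Add the scores:
88 + 78 + 68 + 84 + 74 = 392
Divide by the number of tests:
392 / 5 = 78.4

78.4


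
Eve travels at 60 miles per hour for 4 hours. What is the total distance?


Use the formula: distance = speed x time
Speed = 60 mph, Time = 4 hours
60 x 4 = 240 miles

240 miles


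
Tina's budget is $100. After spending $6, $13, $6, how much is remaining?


Add up expenses:
$6 + $13 + $6 = $25
Subtract from budget:
$100 - $25 = $75

$75


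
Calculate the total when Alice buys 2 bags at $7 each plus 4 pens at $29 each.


Cost of bags:
2 x $7 = $14
Cost of pens:
4 x $29 = $116
Add both:
$14 + $116 = $130

$130


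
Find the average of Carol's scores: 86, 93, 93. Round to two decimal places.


Add the scores:
86 + 93 + 93 = 272
Divide by the number of tests:
272 / 3 = 90.6666... ≈ 90.67

90.67


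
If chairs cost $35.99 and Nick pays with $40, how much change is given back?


Start with the amount paid:
$40
Subtract the price:
$40 - $35.99 = $4.01

$4.01


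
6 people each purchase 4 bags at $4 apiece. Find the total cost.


Cost per person:
4 x $4 = $16
Group total:
6 x $16 = $96

$96


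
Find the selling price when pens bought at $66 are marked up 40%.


Calculate the markup amount:
40% of $66 = $26.40
Add to cost:
$66 + $26.40 = $92.40

$92.40


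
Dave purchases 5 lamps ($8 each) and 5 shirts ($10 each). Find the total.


Cost of lamps:
5 x $8 = $40
Cost of shirts:
5 x $10 = $50
Add both:
$40 + $50 = $90

$90


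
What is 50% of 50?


Convert percentage to decimal:
50% = 0.5
Multiply:
50 x 0.5 = 25

25


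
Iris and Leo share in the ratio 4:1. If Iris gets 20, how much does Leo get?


Find the multiplier:
20 / 4 = 5
Apply to Leo's share:
1 x 5 = 5

5


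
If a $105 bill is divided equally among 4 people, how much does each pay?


Total bill: $105
Number of people: 4
Each pays: $105 / 4 = $26.25

$26.25


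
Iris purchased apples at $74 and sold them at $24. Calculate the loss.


Selling price = $24
Cost price = $74
Loss = cost price - selling price:
Loss = $74 - $24 = $50

$50


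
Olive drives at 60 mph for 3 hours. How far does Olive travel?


Use the formula: distance = speed x time
Speed = 60 mph, Time = 3 hours
60 x 3 = 180 miles

180 miles


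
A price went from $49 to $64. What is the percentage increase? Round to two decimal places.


Find the absolute change:
|64 - 49| = 15
Divide by original and multiply by 100:
15 / 49 x 100 = 30.6122...% ≈ 30.61%

30.61%


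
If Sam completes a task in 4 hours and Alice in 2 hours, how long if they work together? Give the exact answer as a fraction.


Sam's rate: 1/4 of the job per hour
Alice's rate: 1/2 of the job per hour
Combined rate: 1/4 + 1/2 = 3/4 per hour
Time = 1 / (3/4) = 4/3 hours (≈ 1.33 hours)

4/3 hours


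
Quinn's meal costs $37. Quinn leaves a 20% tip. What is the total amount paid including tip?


Calculate the tip:
20% of $37 = $7.40
Add tip to meal cost:
$37 + $7.40 = $44.40

$44.40


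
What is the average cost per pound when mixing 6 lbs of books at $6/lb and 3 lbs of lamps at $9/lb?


Cost of books:
6 x $6 = $36
Cost of lamps:
3 x $9 = $27
Total cost: $36 + $27 = $63
Total weight: 9 lbs
Average: $63 / 9 = $7/lb

$7/lb


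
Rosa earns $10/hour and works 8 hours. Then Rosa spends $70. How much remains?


Calculate earnings:
8 x $10 = $80
Subtract spending:
$80 - $70 = $10

$10


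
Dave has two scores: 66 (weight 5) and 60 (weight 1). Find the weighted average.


Weighted sum:
5 x 66 + 1 x 60 = 390
Total weight:
5 + 1 = 6
Weighted average:
390 / 6 = 65

65


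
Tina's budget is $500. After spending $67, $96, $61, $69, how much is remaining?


Add up expenses:
$67 + $96 + $61 + $69 = $293
Subtract from budget:
$500 - $293 = $207

$207


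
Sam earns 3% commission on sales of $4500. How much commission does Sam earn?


Convert rate to decimal:
3% = 0.03
Multiply by sales:
$4500 x 0.03 = $135

$135


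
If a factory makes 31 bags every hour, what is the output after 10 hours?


Production rate: 31 bags per hour
Time: 10 hours
Total: 31 x 10 = 310 bags

310 bags


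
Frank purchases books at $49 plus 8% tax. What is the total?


Calculate the tax:
8% of $49 = $3.92
Add tax to price:
$49 + $3.92 = $52.92

$52.92


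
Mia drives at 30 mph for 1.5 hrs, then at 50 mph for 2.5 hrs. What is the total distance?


Leg 1 distance:
30 x 1.5 = 45 miles
Leg 2 distance:
50 x 2.5 = 125 miles
Total distance:
45 + 125 = 170 miles

170 miles


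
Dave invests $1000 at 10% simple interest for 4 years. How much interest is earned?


Use the formula I = P x R x T / 100
P x R x T = 1000 x 10 x 4 = 40000
I = 40000 / 100 = $400

$400


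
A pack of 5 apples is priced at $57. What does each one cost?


Total cost: $57
Number of items: 5
Unit price: $57 / 5 = $11.40

$11.40


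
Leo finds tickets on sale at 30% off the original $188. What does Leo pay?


Calculate the discount amount:
30% of $188 = $56.40
Subtract from original:
$188 - $56.40 = $131.60

$131.60


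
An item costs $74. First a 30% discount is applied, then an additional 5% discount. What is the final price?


First discount:
30% of $74 = $22.20
Price after first discount:
$74 - $22.20 = $51.80
Second discount:
5% of $51.80 = $2.59
Final price:
$51.80 - $2.59 = $49.21

$49.21


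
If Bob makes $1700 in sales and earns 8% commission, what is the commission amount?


Convert rate to decimal:
8% = 0.08
Multiply by sales:
$1700 x 0.08 = $136

$136


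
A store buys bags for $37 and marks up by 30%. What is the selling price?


Calculate the markup amount:
30% of $37 = $11.10
Add to cost:
$37 + $11.10 = $48.10

$48.10


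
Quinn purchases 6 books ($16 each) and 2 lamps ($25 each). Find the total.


Cost of books:
6 x $16 = $96
Cost of lamps:
2 x $25 = $50
Add both:
$96 + $50 = $146

$146


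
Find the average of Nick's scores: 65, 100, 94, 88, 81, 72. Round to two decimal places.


Add the scores:
65 + 100 + 94 + 88 + 81 + 72 = 500
Divide by the number of tests:
500 / 6 = 83.3333... ≈ 83.33

83.33


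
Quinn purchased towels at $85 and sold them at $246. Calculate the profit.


Selling price = $246
Cost price = $85
Profit = selling price - cost price:
Profit = $246 - $85 = $161

$161


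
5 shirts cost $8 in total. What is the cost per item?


Total cost: $8
Number of items: 5
Unit price: $8 / 5 = $1.60

$1.60


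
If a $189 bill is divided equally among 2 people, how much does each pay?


Total bill: $189
Number of people: 2
Each pays: $189 / 2 = $94.50

$94.50


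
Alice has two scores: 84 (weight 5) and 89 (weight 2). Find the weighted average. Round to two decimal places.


Weighted sum:
5 x 84 + 2 x 89 = 598
Total weight:
5 + 2 = 7
Weighted average:
598 / 7 = 85.4285... ≈ 85.43

85.43


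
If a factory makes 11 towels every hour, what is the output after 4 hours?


Production rate: 11 towels per hour
Time: 4 hours
Total: 11 x 4 = 44 towels

44 towels


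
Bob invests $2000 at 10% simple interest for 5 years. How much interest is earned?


Use the formula I = P x R x T / 100
P x R x T = 2000 x 10 x 5 = 100000
I = 100000 / 100 = $1000

$1000


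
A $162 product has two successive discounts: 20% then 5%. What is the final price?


First discount:
20% of $162 = $32.40
Price after first discount:
$162 - $32.40 = $129.60
Second discount:
5% of $129.60 = $6.48
Final price:
$129.60 - $6.48 = $123.12

$123.12


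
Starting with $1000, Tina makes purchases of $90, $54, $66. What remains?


Add up expenses:
$90 + $54 + $66 = $210
Subtract from budget:
$1000 - $210 = $790

$790


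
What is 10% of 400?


Convert percentage to decimal:
10% = 0.1
Multiply:
400 x 0.1 = 40

40


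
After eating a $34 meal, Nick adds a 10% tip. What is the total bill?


Calculate the tip:
10% of $34 = $3.40
Add tip to meal cost:
$34 + $3.40 = $37.40

$37.40


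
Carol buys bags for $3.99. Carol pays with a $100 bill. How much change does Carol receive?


Start with the amount paid:
$100
Subtract the price:
$100 - $3.99 = $96.01

$96.01


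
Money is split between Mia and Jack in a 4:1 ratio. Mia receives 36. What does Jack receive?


Find the multiplier:
36 / 4 = 9
Apply to Jack's share:
1 x 9 = 9

9


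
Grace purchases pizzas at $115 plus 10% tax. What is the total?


Calculate the tax:
10% of $115 = $11.50
Add tax to price:
$115 + $11.50 = $126.50

$126.50


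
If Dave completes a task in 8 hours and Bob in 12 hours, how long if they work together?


Dave's rate: 1/8 of the job per hour
Bob's rate: 1/12 of the job per hour
Combined rate: 1/8 + 1/12 = 5/24 per hour
Time = 1 / (5/24) = 24/5 = 4.8 hours

4.8 hours


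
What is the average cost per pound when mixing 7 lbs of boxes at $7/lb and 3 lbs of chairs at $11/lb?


Cost of boxes:
7 x $7 = $49
Cost of chairs:
3 x $11 = $33
Total cost: $49 + $33 = $82
Total weight: 10 lbs
Average: $82 / 10 = $8.20/lb

$8.20/lb


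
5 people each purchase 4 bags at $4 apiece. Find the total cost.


Cost per person:
4 x $4 = $16
Group total:
5 x $16 = $80

$80


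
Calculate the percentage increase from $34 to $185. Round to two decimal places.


Find the absolute change:
|185 - 34| = 151
Divide by original and multiply by 100:
151 / 34 x 100 = 444.1176...% ≈ 444.12%

444.12%


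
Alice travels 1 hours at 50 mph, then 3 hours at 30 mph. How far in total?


Leg 1 distance:
50 x 1 = 50 miles
Leg 2 distance:
30 x 3 = 90 miles
Total distance:
50 + 90 = 140 miles

140 miles


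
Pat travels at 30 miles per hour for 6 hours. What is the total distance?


Use the formula: distance = speed x time
Speed = 30 mph, Time = 6 hours
30 x 6 = 180 miles

180 miles


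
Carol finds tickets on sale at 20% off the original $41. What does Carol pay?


Calculate the discount amount:
20% of $41 = $8.20
Subtract from original:
$41 - $8.20 = $32.80

$32.80


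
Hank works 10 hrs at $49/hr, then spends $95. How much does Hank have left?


Calculate earnings:
10 x $49 = $490
Subtract spending:
$490 - $95 = $395

$395
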